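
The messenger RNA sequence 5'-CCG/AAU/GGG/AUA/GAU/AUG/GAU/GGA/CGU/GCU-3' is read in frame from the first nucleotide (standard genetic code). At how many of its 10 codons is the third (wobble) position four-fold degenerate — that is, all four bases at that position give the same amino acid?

5

Codon 1 CCG (Pro): third position 4-fold.
Codon 2 AAU (Asn): third position 2-fold.
Codon 3 GGG (Gly): third position 4-fold.
Codon 4 AUA (Ile): third position 3-fold.
Codon 5 GAU (Asp): third position 2-fold.
Codon 6 AUG (Met): third position 1-fold.
Codon 7 GAU (Asp): third position 2-fold.
Codon 8 GGA (Gly): third position 4-fold.
Codon 9 CGU (Arg): third position 4-fold.
Codon 10 GCU (Ala): third position 4-fold.
Four-fold degenerate third positions: 5.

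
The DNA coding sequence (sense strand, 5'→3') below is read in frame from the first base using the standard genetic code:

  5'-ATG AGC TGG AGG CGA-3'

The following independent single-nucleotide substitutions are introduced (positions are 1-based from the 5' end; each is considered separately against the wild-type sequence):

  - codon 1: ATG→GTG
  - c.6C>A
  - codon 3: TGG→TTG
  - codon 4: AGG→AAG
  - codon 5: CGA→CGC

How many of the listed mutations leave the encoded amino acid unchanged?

1

Codon 1: ATG (Met) → GTG (Val) — missense.
Codon 2: AGC (Ser) → AGA (Arg) — missense.
Codon 3: TGG (Trp) → TTG (Leu) — missense.
Codon 4: AGG (Arg) → AAG (Lys) — missense.
Codon 5: CGA (Arg) → CGC (Arg) — synonymous.
Synonymous: 1 of 5.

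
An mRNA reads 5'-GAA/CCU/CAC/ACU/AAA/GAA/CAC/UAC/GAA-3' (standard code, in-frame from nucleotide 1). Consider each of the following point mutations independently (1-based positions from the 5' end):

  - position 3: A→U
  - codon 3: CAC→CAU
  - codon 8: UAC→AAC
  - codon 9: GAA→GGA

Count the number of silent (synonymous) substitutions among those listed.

1

Codon 1: GAA (Glu) → GAU (Asp) — missense.
Codon 3: CAC (His) → CAU (His) — synonymous.
Codon 8: UAC (Tyr) → AAC (Asn) — missense.
Codon 9: GAA (Glu) → GGA (Gly) — missense.
Synonymous: 1 of 4.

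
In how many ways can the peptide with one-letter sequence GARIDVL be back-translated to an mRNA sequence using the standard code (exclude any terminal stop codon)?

13824

Gly: 4 codons.
Ala: 4 codons.
Arg: 6 codons.
Ile: 3 codons.
Asp: 2 codons.
Val: 4 codons.
Leu: 6 codons.
4 × 4 × 6 × 3 × 2 × 4 × 6 = 13824.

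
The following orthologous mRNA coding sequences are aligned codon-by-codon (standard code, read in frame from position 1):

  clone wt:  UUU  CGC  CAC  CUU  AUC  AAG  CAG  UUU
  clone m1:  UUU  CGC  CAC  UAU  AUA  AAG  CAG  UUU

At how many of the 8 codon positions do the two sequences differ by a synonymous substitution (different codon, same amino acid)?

Codon 1: UUU Phe / UUU Phe — identical.
Codon 2: CGC Arg / CGC Arg — identical.
Codon 3: CAC His / CAC His — identical.
Codon 4: CUU Leu / UAU Tyr — nonsynonymous.
Codon 5: AUC Ile / AUA Ile — synonymous.
Codon 6: AAG Lys / AAG Lys — identical.
Codon 7: CAG Gln / CAG Gln — identical.
Codon 8: UUU Phe / UUU Phe — identical.
Synonymous differences: 1.

1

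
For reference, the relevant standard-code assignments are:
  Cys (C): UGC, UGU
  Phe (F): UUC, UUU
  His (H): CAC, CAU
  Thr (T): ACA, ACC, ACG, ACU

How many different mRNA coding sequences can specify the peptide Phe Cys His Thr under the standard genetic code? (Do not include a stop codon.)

Phe: 2 codons.
Cys: 2 codons.
His: 2 codons.
Thr: 4 codons.
2 × 2 × 2 × 4 = 32.

32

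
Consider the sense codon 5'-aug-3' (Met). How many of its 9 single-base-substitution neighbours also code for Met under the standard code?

0

Position 1: none → 0 synonymous.
Position 2: none → 0 synonymous.
Position 3: none → 0 synonymous.
Total: 0 + 0 + 0 = 0.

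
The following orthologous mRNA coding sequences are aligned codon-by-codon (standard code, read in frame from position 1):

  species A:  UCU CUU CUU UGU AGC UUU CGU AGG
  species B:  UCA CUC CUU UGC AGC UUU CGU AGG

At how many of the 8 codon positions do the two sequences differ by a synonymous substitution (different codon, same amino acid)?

3

Codon 1: UCU Ser / UCA Ser — synonymous.
Codon 2: CUU Leu / CUC Leu — synonymous.
Codon 3: CUU Leu / CUU Leu — identical.
Codon 4: UGU Cys / UGC Cys — synonymous.
Codon 5: AGC Ser / AGC Ser — identical.
Codon 6: UUU Phe / UUU Phe — identical.
Codon 7: CGU Arg / CGU Arg — identical.
Codon 8: AGG Arg / AGG Arg — identical.
Synonymous differences: 3.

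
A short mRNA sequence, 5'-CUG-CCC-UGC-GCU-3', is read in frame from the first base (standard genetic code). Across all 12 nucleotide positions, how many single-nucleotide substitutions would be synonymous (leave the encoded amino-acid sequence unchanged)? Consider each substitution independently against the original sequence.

Codon 1 (CUG, Leu): 4 synonymous substitutions.
Codon 2 (CCC, Pro): 3 synonymous substitutions.
Codon 3 (UGC, Cys): 1 synonymous substitution.
Codon 4 (GCU, Ala): 3 synonymous substitutions.
Total: 4 + 3 + 1 + 3 = 11.

11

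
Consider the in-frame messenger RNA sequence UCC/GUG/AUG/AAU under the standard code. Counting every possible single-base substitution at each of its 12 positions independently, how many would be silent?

7

Codon 1 (UCC, Ser): 3 synonymous substitutions.
Codon 2 (GUG, Val): 3 synonymous substitutions.
Codon 3 (AUG, Met): 0 synonymous substitutions.
Codon 4 (AAU, Asn): 1 synonymous substitution.
Total: 3 + 3 + 0 + 1 = 7.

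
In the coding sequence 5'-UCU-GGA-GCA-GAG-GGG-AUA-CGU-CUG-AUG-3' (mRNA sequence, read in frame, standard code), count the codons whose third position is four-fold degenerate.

6

Codon 1 UCU (Ser): third position 4-fold.
Codon 2 GGA (Gly): third position 4-fold.
Codon 3 GCA (Ala): third position 4-fold.
Codon 4 GAG (Glu): third position 2-fold.
Codon 5 GGG (Gly): third position 4-fold.
Codon 6 AUA (Ile): third position 3-fold.
Codon 7 CGU (Arg): third position 4-fold.
Codon 8 CUG (Leu): third position 4-fold.
Codon 9 AUG (Met): third position 1-fold.
Four-fold degenerate third positions: 6.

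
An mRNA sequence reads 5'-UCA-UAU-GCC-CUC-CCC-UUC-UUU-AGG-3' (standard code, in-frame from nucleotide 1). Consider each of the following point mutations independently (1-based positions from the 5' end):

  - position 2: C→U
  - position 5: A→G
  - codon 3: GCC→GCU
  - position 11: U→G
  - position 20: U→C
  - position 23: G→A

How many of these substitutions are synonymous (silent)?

Codon 1: UCA (Ser) → UUA (Leu) — missense.
Codon 2: UAU (Tyr) → UGU (Cys) — missense.
Codon 3: GCC (Ala) → GCU (Ala) — synonymous.
Codon 4: CUC (Leu) → CGC (Arg) — missense.
Codon 7: UUU (Phe) → UCU (Ser) — missense.
Codon 8: AGG (Arg) → AAG (Lys) — missense.
Synonymous: 1 of 6.

1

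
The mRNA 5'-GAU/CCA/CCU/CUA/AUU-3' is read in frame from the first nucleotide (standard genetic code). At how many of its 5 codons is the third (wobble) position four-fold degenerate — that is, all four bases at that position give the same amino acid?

3

Codon 1 GAU (Asp): third position 2-fold.
Codon 2 CCA (Pro): third position 4-fold.
Codon 3 CCU (Pro): third position 4-fold.
Codon 4 CUA (Leu): third position 4-fold.
Codon 5 AUU (Ile): third position 3-fold.
Four-fold degenerate third positions: 3.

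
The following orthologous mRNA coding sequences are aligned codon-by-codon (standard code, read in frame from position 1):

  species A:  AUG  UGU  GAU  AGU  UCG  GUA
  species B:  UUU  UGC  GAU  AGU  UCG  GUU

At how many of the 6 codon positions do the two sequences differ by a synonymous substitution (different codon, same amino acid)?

2

Codon 1: AUG Met / UUU Phe — nonsynonymous.
Codon 2: UGU Cys / UGC Cys — synonymous.
Codon 3: GAU Asp / GAU Asp — identical.
Codon 4: AGU Ser / AGU Ser — identical.
Codon 5: UCG Ser / UCG Ser — identical.
Codon 6: GUA Val / GUU Val — synonymous.
Synonymous differences: 2.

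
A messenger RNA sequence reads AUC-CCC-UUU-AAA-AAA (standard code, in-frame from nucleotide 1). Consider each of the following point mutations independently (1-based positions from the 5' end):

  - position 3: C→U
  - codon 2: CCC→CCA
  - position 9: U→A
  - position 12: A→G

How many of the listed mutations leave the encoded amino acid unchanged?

Codon 1: AUC (Ile) → AUU (Ile) — synonymous.
Codon 2: CCC (Pro) → CCA (Pro) — synonymous.
Codon 3: UUU (Phe) → UUA (Leu) — missense.
Codon 4: AAA (Lys) → AAG (Lys) — synonymous.
Synonymous: 3 of 4.

3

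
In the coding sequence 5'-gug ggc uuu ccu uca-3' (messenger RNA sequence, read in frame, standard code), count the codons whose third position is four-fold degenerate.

4

Codon 1 GUG (Val): third position 4-fold.
Codon 2 GGC (Gly): third position 4-fold.
Codon 3 UUU (Phe): third position 2-fold.
Codon 4 CCU (Pro): third position 4-fold.
Codon 5 UCA (Ser): third position 4-fold.
Four-fold degenerate third positions: 4.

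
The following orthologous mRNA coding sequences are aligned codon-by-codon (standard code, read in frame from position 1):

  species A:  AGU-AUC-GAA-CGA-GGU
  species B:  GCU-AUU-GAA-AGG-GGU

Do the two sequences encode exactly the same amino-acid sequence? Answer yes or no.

Codon 1: AGU Ser / GCU Ala — nonsynonymous.
Codon 2: AUC Ile / AUU Ile — synonymous.
Codon 3: GAA Glu / GAA Glu — identical.
Codon 4: CGA Arg / AGG Arg — synonymous.
Codon 5: GGU Gly / GGU Gly — identical.
Nonsynonymous differences: 1 → different protein.

no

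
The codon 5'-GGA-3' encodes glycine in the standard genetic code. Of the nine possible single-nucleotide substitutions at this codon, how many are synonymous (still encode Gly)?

Position 1: none → 0 synonymous.
Position 2: none → 0 synonymous.
Position 3: GGT, GGC, GGG → 3 synonymous.
Total: 0 + 0 + 3 = 3.

3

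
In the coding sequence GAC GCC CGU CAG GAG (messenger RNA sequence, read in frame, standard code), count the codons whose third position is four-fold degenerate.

Codon 1 GAC (Asp): third position 2-fold.
Codon 2 GCC (Ala): third position 4-fold.
Codon 3 CGU (Arg): third position 4-fold.
Codon 4 CAG (Gln): third position 2-fold.
Codon 5 GAG (Glu): third position 2-fold.
Four-fold degenerate third positions: 2.

2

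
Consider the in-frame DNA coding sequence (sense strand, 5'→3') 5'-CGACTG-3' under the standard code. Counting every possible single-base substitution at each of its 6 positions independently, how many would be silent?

Codon 1 (CGA, Arg): 4 synonymous substitutions.
Codon 2 (CTG, Leu): 4 synonymous substitutions.
Total: 4 + 4 = 8.

8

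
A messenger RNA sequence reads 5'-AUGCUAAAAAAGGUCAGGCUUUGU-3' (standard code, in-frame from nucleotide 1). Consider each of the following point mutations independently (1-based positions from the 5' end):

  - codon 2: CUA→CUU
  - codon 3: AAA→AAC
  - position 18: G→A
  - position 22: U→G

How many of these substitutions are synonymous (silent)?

Codon 2: CUA (Leu) → CUU (Leu) — synonymous.
Codon 3: AAA (Lys) → AAC (Asn) — missense.
Codon 6: AGG (Arg) → AGA (Arg) — synonymous.
Codon 8: UGU (Cys) → GGU (Gly) — missense.
Synonymous: 2 of 4.

2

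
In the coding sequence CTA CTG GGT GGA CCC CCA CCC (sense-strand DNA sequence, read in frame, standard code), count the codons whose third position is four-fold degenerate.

Codon 1 CTA (Leu): third position 4-fold.
Codon 2 CTG (Leu): third position 4-fold.
Codon 3 GGT (Gly): third position 4-fold.
Codon 4 GGA (Gly): third position 4-fold.
Codon 5 CCC (Pro): third position 4-fold.
Codon 6 CCA (Pro): third position 4-fold.
Codon 7 CCC (Pro): third position 4-fold.
Four-fold degenerate third positions: 7.

7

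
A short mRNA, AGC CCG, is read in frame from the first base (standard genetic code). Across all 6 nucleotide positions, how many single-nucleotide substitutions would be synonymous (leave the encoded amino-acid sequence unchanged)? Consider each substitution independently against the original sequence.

4

Codon 1 (AGC, Ser): 1 synonymous substitution.
Codon 2 (CCG, Pro): 3 synonymous substitutions.
Total: 1 + 3 = 4.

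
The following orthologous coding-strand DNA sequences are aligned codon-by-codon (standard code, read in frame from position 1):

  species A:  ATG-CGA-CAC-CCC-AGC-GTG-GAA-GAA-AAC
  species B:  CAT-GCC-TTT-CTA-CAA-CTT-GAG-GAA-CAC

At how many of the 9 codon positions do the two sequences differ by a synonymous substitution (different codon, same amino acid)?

1

Codon 1: ATG Met / CAT His — nonsynonymous.
Codon 2: CGA Arg / GCC Ala — nonsynonymous.
Codon 3: CAC His / TTT Phe — nonsynonymous.
Codon 4: CCC Pro / CTA Leu — nonsynonymous.
Codon 5: AGC Ser / CAA Gln — nonsynonymous.
Codon 6: GTG Val / CTT Leu — nonsynonymous.
Codon 7: GAA Glu / GAG Glu — synonymous.
Codon 8: GAA Glu / GAA Glu — identical.
Codon 9: AAC Asn / CAC His — nonsynonymous.
Synonymous differences: 1.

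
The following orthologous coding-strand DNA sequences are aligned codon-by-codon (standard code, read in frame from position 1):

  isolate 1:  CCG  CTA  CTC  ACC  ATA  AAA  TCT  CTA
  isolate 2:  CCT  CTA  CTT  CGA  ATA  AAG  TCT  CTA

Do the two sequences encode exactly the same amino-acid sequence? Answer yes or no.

Codon 1: CCG Pro / CCT Pro — synonymous.
Codon 2: CTA Leu / CTA Leu — identical.
Codon 3: CTC Leu / CTT Leu — synonymous.
Codon 4: ACC Thr / CGA Arg — nonsynonymous.
Codon 5: ATA Ile / ATA Ile — identical.
Codon 6: AAA Lys / AAG Lys — synonymous.
Codon 7: TCT Ser / TCT Ser — identical.
Codon 8: CTA Leu / CTA Leu — identical.
Nonsynonymous differences: 1 → different protein.

no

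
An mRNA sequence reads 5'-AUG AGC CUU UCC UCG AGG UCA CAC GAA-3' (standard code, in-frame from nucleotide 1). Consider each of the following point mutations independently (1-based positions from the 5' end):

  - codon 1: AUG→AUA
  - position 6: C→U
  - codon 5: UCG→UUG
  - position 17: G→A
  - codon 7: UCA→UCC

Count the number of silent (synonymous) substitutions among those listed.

2

Codon 1: AUG (Met) → AUA (Ile) — missense.
Codon 2: AGC (Ser) → AGU (Ser) — synonymous.
Codon 5: UCG (Ser) → UUG (Leu) — missense.
Codon 6: AGG (Arg) → AAG (Lys) — missense.
Codon 7: UCA (Ser) → UCC (Ser) — synonymous.
Synonymous: 2 of 5.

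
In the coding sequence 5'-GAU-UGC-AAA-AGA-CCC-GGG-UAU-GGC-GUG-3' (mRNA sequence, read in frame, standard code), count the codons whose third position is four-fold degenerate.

Codon 1 GAU (Asp): third position 2-fold.
Codon 2 UGC (Cys): third position 2-fold.
Codon 3 AAA (Lys): third position 2-fold.
Codon 4 AGA (Arg): third position 2-fold.
Codon 5 CCC (Pro): third position 4-fold.
Codon 6 GGG (Gly): third position 4-fold.
Codon 7 UAU (Tyr): third position 2-fold.
Codon 8 GGC (Gly): third position 4-fold.
Codon 9 GUG (Val): third position 4-fold.
Four-fold degenerate third positions: 4.

4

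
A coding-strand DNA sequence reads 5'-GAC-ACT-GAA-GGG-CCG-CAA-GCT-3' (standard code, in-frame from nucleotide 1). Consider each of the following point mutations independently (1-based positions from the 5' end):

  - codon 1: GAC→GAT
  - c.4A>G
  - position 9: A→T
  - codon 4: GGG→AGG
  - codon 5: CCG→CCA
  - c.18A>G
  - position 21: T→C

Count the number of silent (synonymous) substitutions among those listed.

Codon 1: GAC (Asp) → GAT (Asp) — synonymous.
Codon 2: ACT (Thr) → GCT (Ala) — missense.
Codon 3: GAA (Glu) → GAT (Asp) — missense.
Codon 4: GGG (Gly) → AGG (Arg) — missense.
Codon 5: CCG (Pro) → CCA (Pro) — synonymous.
Codon 6: CAA (Gln) → CAG (Gln) — synonymous.
Codon 7: GCT (Ala) → GCC (Ala) — synonymous.
Synonymous: 4 of 7.

4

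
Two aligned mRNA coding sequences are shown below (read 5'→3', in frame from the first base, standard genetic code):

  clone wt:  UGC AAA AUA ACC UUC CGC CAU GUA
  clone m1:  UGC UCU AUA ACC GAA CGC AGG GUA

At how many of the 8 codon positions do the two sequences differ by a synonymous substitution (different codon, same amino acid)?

0

Codon 1: UGC Cys / UGC Cys — identical.
Codon 2: AAA Lys / UCU Ser — nonsynonymous.
Codon 3: AUA Ile / AUA Ile — identical.
Codon 4: ACC Thr / ACC Thr — identical.
Codon 5: UUC Phe / GAA Glu — nonsynonymous.
Codon 6: CGC Arg / CGC Arg — identical.
Codon 7: CAU His / AGG Arg — nonsynonymous.
Codon 8: GUA Val / GUA Val — identical.
Synonymous differences: 0.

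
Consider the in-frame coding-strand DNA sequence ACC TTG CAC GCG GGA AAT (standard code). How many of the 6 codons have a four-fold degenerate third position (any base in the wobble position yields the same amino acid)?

3

Codon 1 ACC (Thr): third position 4-fold.
Codon 2 TTG (Leu): third position 2-fold.
Codon 3 CAC (His): third position 2-fold.
Codon 4 GCG (Ala): third position 4-fold.
Codon 5 GGA (Gly): third position 4-fold.
Codon 6 AAT (Asn): third position 2-fold.
Four-fold degenerate third positions: 3.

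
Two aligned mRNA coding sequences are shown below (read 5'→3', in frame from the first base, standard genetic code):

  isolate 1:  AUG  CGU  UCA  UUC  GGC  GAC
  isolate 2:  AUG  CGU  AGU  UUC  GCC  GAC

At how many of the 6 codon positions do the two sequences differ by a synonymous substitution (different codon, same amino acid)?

Codon 1: AUG Met / AUG Met — identical.
Codon 2: CGU Arg / CGU Arg — identical.
Codon 3: UCA Ser / AGU Ser — synonymous.
Codon 4: UUC Phe / UUC Phe — identical.
Codon 5: GGC Gly / GCC Ala — nonsynonymous.
Codon 6: GAC Asp / GAC Asp — identical.
Synonymous differences: 1.

1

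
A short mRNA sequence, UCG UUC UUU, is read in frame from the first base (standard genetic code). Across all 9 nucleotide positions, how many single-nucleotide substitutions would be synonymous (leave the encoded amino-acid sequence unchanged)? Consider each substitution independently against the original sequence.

Codon 1 (UCG, Ser): 3 synonymous substitutions.
Codon 2 (UUC, Phe): 1 synonymous substitution.
Codon 3 (UUU, Phe): 1 synonymous substitution.
Total: 3 + 1 + 1 = 5.

5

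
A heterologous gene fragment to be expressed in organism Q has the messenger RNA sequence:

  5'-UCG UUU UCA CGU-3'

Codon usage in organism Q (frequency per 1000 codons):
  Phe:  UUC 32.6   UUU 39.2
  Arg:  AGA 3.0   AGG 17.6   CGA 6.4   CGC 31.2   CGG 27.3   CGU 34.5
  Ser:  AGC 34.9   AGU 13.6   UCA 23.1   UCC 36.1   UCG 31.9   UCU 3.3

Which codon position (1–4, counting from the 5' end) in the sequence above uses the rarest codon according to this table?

3

Codon 1 UCG (Ser): 31.9 per 1000.
Codon 2 UUU (Phe): 39.2 per 1000.
Codon 3 UCA (Ser): 23.1 per 1000.
Codon 4 CGU (Arg): 34.5 per 1000.
Lowest frequency is 23.1 at codon 3.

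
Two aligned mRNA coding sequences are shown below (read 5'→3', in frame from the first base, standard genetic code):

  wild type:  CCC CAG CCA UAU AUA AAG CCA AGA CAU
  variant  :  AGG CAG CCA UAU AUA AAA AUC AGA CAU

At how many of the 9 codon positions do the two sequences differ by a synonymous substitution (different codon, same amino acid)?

1

Codon 1: CCC Pro / AGG Arg — nonsynonymous.
Codon 2: CAG Gln / CAG Gln — identical.
Codon 3: CCA Pro / CCA Pro — identical.
Codon 4: UAU Tyr / UAU Tyr — identical.
Codon 5: AUA Ile / AUA Ile — identical.
Codon 6: AAG Lys / AAA Lys — synonymous.
Codon 7: CCA Pro / AUC Ile — nonsynonymous.
Codon 8: AGA Arg / AGA Arg — identical.
Codon 9: CAU His / CAU His — identical.
Synonymous differences: 1.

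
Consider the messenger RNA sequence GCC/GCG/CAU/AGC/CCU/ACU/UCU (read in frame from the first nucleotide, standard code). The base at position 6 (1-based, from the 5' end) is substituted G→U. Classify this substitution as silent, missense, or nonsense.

silent

Position 6 falls in codon 2: GCG → Ala.
After the substitution the codon is GCU → Ala.
Both encode Ala, so the change is synonymous.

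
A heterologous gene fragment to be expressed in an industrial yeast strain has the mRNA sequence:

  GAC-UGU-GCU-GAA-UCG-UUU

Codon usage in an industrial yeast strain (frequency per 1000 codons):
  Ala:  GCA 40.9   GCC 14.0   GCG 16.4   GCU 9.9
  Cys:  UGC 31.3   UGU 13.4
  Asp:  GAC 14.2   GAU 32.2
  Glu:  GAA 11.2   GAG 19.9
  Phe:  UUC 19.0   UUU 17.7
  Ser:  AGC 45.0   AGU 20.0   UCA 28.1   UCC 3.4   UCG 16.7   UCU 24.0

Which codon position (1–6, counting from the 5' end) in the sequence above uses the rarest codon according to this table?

3

Codon 1 GAC (Asp): 14.2 per 1000.
Codon 2 UGU (Cys): 13.4 per 1000.
Codon 3 GCU (Ala): 9.9 per 1000.
Codon 4 GAA (Glu): 11.2 per 1000.
Codon 5 UCG (Ser): 16.7 per 1000.
Codon 6 UUU (Phe): 17.7 per 1000.
Lowest frequency is 9.9 at codon 3.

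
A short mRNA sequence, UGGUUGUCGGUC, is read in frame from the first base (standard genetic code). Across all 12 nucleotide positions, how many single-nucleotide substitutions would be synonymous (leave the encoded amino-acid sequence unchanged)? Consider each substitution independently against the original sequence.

8

Codon 1 (UGG, Trp): 0 synonymous substitutions.
Codon 2 (UUG, Leu): 2 synonymous substitutions.
Codon 3 (UCG, Ser): 3 synonymous substitutions.
Codon 4 (GUC, Val): 3 synonymous substitutions.
Total: 0 + 2 + 3 + 3 = 8.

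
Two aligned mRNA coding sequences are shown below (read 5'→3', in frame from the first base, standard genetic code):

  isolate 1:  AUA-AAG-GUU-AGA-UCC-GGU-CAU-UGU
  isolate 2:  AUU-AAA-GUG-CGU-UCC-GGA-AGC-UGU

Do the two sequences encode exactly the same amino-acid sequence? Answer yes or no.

Codon 1: AUA Ile / AUU Ile — synonymous.
Codon 2: AAG Lys / AAA Lys — synonymous.
Codon 3: GUU Val / GUG Val — synonymous.
Codon 4: AGA Arg / CGU Arg — synonymous.
Codon 5: UCC Ser / UCC Ser — identical.
Codon 6: GGU Gly / GGA Gly — synonymous.
Codon 7: CAU His / AGC Ser — nonsynonymous.
Codon 8: UGU Cys / UGU Cys — identical.
Nonsynonymous differences: 1 → different protein.

no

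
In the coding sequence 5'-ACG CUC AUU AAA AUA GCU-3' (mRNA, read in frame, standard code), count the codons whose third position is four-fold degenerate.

3

Codon 1 ACG (Thr): third position 4-fold.
Codon 2 CUC (Leu): third position 4-fold.
Codon 3 AUU (Ile): third position 3-fold.
Codon 4 AAA (Lys): third position 2-fold.
Codon 5 AUA (Ile): third position 3-fold.
Codon 6 GCU (Ala): third position 4-fold.
Four-fold degenerate third positions: 3.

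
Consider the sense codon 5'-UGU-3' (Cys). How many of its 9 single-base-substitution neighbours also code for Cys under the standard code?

1

Position 1: none → 0 synonymous.
Position 2: none → 0 synonymous.
Position 3: UGC → 1 synonymous.
Total: 0 + 0 + 1 = 1.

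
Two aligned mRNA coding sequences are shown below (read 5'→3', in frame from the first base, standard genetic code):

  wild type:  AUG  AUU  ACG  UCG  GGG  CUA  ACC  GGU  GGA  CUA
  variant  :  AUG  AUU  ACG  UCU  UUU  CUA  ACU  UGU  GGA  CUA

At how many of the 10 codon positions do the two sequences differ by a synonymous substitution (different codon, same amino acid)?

2

Codon 1: AUG Met / AUG Met — identical.
Codon 2: AUU Ile / AUU Ile — identical.
Codon 3: ACG Thr / ACG Thr — identical.
Codon 4: UCG Ser / UCU Ser — synonymous.
Codon 5: GGG Gly / UUU Phe — nonsynonymous.
Codon 6: CUA Leu / CUA Leu — identical.
Codon 7: ACC Thr / ACU Thr — synonymous.
Codon 8: GGU Gly / UGU Cys — nonsynonymous.
Codon 9: GGA Gly / GGA Gly — identical.
Codon 10: CUA Leu / CUA Leu — identical.
Synonymous differences: 2.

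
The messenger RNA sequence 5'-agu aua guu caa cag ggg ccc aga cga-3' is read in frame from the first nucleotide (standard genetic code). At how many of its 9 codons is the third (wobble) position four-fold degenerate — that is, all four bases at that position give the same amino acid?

4

Codon 1 AGU (Ser): third position 2-fold.
Codon 2 AUA (Ile): third position 3-fold.
Codon 3 GUU (Val): third position 4-fold.
Codon 4 CAA (Gln): third position 2-fold.
Codon 5 CAG (Gln): third position 2-fold.
Codon 6 GGG (Gly): third position 4-fold.
Codon 7 CCC (Pro): third position 4-fold.
Codon 8 AGA (Arg): third position 2-fold.
Codon 9 CGA (Arg): third position 4-fold.
Four-fold degenerate third positions: 4.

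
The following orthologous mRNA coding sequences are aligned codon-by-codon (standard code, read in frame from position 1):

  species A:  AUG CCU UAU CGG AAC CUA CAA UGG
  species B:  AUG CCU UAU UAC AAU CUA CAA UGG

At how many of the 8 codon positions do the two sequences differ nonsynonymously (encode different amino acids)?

1

Codon 1: AUG Met / AUG Met — identical.
Codon 2: CCU Pro / CCU Pro — identical.
Codon 3: UAU Tyr / UAU Tyr — identical.
Codon 4: CGG Arg / UAC Tyr — nonsynonymous.
Codon 5: AAC Asn / AAU Asn — synonymous.
Codon 6: CUA Leu / CUA Leu — identical.
Codon 7: CAA Gln / CAA Gln — identical.
Codon 8: UGG Trp / UGG Trp — identical.
Nonsynonymous differences: 1.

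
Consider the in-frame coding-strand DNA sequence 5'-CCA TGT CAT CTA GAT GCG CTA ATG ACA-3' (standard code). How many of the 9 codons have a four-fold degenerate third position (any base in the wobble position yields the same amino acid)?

Codon 1 CCA (Pro): third position 4-fold.
Codon 2 TGT (Cys): third position 2-fold.
Codon 3 CAT (His): third position 2-fold.
Codon 4 CTA (Leu): third position 4-fold.
Codon 5 GAT (Asp): third position 2-fold.
Codon 6 GCG (Ala): third position 4-fold.
Codon 7 CTA (Leu): third position 4-fold.
Codon 8 ATG (Met): third position 1-fold.
Codon 9 ACA (Thr): third position 4-fold.
Four-fold degenerate third positions: 5.

5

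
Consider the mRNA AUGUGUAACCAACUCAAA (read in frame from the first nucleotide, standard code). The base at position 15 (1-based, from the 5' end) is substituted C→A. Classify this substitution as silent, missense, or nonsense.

silent

Position 15 falls in codon 5: CUC → Leu.
After the substitution the codon is CUA → Leu.
Both encode Leu, so the change is synonymous.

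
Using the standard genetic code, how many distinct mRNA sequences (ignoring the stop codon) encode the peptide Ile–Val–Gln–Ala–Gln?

192

Ile: 3 codons.
Val: 4 codons.
Gln: 2 codons.
Ala: 4 codons.
Gln: 2 codons.
3 × 4 × 2 × 4 × 2 = 192.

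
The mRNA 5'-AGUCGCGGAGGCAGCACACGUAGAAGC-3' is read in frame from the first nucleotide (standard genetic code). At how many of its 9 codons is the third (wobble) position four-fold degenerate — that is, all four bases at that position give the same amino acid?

5

Codon 1 AGU (Ser): third position 2-fold.
Codon 2 CGC (Arg): third position 4-fold.
Codon 3 GGA (Gly): third position 4-fold.
Codon 4 GGC (Gly): third position 4-fold.
Codon 5 AGC (Ser): third position 2-fold.
Codon 6 ACA (Thr): third position 4-fold.
Codon 7 CGU (Arg): third position 4-fold.
Codon 8 AGA (Arg): third position 2-fold.
Codon 9 AGC (Ser): third position 2-fold.
Four-fold degenerate third positions: 5.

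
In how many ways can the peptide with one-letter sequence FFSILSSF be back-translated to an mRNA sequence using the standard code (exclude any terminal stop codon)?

Phe: 2 codons.
Phe: 2 codons.
Ser: 6 codons.
Ile: 3 codons.
Leu: 6 codons.
Ser: 6 codons.
Ser: 6 codons.
Phe: 2 codons.
2 × 2 × 6 × 3 × 6 × 6 × 6 × 2 = 31104.

31104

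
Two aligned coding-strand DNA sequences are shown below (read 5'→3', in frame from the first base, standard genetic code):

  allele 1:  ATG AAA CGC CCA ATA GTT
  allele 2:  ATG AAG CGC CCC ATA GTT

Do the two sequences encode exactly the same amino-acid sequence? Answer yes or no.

yes

Codon 1: ATG Met / ATG Met — identical.
Codon 2: AAA Lys / AAG Lys — synonymous.
Codon 3: CGC Arg / CGC Arg — identical.
Codon 4: CCA Pro / CCC Pro — synonymous.
Codon 5: ATA Ile / ATA Ile — identical.
Codon 6: GTT Val / GTT Val — identical.
Nonsynonymous differences: 0 → same protein.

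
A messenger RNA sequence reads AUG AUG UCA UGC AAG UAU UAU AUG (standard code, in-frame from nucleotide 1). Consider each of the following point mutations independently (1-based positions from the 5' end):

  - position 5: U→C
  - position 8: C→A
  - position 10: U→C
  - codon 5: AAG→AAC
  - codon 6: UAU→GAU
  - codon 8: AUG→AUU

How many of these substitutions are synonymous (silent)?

0

Codon 2: AUG (Met) → ACG (Thr) — missense.
Codon 3: UCA (Ser) → UAA (Stop) — nonsense.
Codon 4: UGC (Cys) → CGC (Arg) — missense.
Codon 5: AAG (Lys) → AAC (Asn) — missense.
Codon 6: UAU (Tyr) → GAU (Asp) — missense.
Codon 8: AUG (Met) → AUU (Ile) — missense.
Synonymous: 0 of 6.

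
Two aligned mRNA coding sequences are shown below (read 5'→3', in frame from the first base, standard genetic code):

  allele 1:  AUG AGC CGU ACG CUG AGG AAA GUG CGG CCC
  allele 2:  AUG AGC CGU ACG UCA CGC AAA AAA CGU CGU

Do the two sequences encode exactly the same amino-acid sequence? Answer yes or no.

Codon 1: AUG Met / AUG Met — identical.
Codon 2: AGC Ser / AGC Ser — identical.
Codon 3: CGU Arg / CGU Arg — identical.
Codon 4: ACG Thr / ACG Thr — identical.
Codon 5: CUG Leu / UCA Ser — nonsynonymous.
Codon 6: AGG Arg / CGC Arg — synonymous.
Codon 7: AAA Lys / AAA Lys — identical.
Codon 8: GUG Val / AAA Lys — nonsynonymous.
Codon 9: CGG Arg / CGU Arg — synonymous.
Codon 10: CCC Pro / CGU Arg — nonsynonymous.
Nonsynonymous differences: 3 → different protein.

no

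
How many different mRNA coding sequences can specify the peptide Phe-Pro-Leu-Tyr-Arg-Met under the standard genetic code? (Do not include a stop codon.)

576

Phe: 2 codons.
Pro: 4 codons.
Leu: 6 codons.
Tyr: 2 codons.
Arg: 6 codons.
Met: 1 codon.
2 × 4 × 6 × 2 × 6 × 1 = 576.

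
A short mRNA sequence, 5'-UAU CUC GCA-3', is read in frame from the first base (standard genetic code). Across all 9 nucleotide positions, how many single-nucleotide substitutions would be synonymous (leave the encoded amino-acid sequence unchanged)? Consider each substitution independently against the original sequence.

Codon 1 (UAU, Tyr): 1 synonymous substitution.
Codon 2 (CUC, Leu): 3 synonymous substitutions.
Codon 3 (GCA, Ala): 3 synonymous substitutions.
Total: 1 + 3 + 3 = 7.

7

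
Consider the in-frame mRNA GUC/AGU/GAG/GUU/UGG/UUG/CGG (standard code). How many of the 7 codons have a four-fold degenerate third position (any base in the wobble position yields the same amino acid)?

Codon 1 GUC (Val): third position 4-fold.
Codon 2 AGU (Ser): third position 2-fold.
Codon 3 GAG (Glu): third position 2-fold.
Codon 4 GUU (Val): third position 4-fold.
Codon 5 UGG (Trp): third position 1-fold.
Codon 6 UUG (Leu): third position 2-fold.
Codon 7 CGG (Arg): third position 4-fold.
Four-fold degenerate third positions: 3.

3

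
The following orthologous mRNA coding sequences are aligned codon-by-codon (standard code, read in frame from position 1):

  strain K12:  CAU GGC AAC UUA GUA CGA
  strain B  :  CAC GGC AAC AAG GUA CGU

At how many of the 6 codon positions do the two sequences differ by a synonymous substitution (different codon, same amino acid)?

2

Codon 1: CAU His / CAC His — synonymous.
Codon 2: GGC Gly / GGC Gly — identical.
Codon 3: AAC Asn / AAC Asn — identical.
Codon 4: UUA Leu / AAG Lys — nonsynonymous.
Codon 5: GUA Val / GUA Val — identical.
Codon 6: CGA Arg / CGU Arg — synonymous.
Synonymous differences: 2.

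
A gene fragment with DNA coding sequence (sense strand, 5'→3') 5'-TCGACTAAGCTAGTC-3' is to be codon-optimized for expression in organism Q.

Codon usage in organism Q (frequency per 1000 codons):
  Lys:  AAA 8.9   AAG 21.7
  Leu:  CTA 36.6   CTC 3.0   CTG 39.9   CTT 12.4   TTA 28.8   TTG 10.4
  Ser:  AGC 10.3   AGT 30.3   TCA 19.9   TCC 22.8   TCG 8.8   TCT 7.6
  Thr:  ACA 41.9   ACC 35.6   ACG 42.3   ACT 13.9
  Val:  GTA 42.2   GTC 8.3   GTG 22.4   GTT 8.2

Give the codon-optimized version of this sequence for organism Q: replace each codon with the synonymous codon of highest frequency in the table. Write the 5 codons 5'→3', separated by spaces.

AGT ACG AAG CTG GTA

Codon 1 (Ser): best is AGT at 30.3.
Codon 2 (Thr): best is ACG at 42.3.
Codon 3 (Lys): best is AAG at 21.7.
Codon 4 (Leu): best is CTG at 39.9.
Codon 5 (Val): best is GTA at 42.2.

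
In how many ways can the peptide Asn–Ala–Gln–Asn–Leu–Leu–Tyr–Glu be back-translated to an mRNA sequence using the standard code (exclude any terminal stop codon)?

4608

Asn: 2 codons.
Ala: 4 codons.
Gln: 2 codons.
Asn: 2 codons.
Leu: 6 codons.
Leu: 6 codons.
Tyr: 2 codons.
Glu: 2 codons.
2 × 4 × 2 × 2 × 6 × 6 × 2 × 2 = 4608.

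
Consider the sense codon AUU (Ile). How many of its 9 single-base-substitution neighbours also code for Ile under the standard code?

Position 1: none → 0 synonymous.
Position 2: none → 0 synonymous.
Position 3: AUC, AUA → 2 synonymous.
Total: 0 + 0 + 2 = 2.

2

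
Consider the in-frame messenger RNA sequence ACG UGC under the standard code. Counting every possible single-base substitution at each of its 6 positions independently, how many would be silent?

Codon 1 (ACG, Thr): 3 synonymous substitutions.
Codon 2 (UGC, Cys): 1 synonymous substitution.
Total: 3 + 1 = 4.

4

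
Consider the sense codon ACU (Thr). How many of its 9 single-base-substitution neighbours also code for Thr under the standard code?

3

Position 1: none → 0 synonymous.
Position 2: none → 0 synonymous.
Position 3: ACC, ACA, ACG → 3 synonymous.
Total: 0 + 0 + 3 = 3.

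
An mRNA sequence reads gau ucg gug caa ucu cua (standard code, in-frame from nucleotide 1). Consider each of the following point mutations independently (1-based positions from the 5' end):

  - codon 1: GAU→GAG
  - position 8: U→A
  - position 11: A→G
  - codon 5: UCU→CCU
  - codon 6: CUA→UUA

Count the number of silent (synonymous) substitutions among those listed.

Codon 1: GAU (Asp) → GAG (Glu) — missense.
Codon 3: GUG (Val) → GAG (Glu) — missense.
Codon 4: CAA (Gln) → CGA (Arg) — missense.
Codon 5: UCU (Ser) → CCU (Pro) — missense.
Codon 6: CUA (Leu) → UUA (Leu) — synonymous.
Synonymous: 1 of 5.

1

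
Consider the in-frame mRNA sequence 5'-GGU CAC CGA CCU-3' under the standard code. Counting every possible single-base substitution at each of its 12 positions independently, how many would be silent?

11

Codon 1 (GGU, Gly): 3 synonymous substitutions.
Codon 2 (CAC, His): 1 synonymous substitution.
Codon 3 (CGA, Arg): 4 synonymous substitutions.
Codon 4 (CCU, Pro): 3 synonymous substitutions.
Total: 3 + 1 + 4 + 3 = 11.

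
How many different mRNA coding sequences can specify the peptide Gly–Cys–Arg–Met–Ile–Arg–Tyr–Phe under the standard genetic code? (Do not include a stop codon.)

Gly: 4 codons.
Cys: 2 codons.
Arg: 6 codons.
Met: 1 codon.
Ile: 3 codons.
Arg: 6 codons.
Tyr: 2 codons.
Phe: 2 codons.
4 × 2 × 6 × 1 × 3 × 6 × 2 × 2 = 3456.

3456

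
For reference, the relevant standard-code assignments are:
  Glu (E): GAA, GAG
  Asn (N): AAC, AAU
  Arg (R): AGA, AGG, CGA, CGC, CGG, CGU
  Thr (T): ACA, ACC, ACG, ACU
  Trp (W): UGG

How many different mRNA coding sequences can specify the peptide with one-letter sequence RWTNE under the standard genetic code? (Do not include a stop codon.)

Arg: 6 codons.
Trp: 1 codon.
Thr: 4 codons.
Asn: 2 codons.
Glu: 2 codons.
6 × 1 × 4 × 2 × 2 = 96.

96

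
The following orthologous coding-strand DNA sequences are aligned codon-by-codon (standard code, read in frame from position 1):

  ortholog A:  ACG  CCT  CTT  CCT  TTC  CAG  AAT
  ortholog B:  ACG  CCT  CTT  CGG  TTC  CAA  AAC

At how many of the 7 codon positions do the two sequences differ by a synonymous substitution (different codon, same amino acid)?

2

Codon 1: ACG Thr / ACG Thr — identical.
Codon 2: CCT Pro / CCT Pro — identical.
Codon 3: CTT Leu / CTT Leu — identical.
Codon 4: CCT Pro / CGG Arg — nonsynonymous.
Codon 5: TTC Phe / TTC Phe — identical.
Codon 6: CAG Gln / CAA Gln — synonymous.
Codon 7: AAT Asn / AAC Asn — synonymous.
Synonymous differences: 2.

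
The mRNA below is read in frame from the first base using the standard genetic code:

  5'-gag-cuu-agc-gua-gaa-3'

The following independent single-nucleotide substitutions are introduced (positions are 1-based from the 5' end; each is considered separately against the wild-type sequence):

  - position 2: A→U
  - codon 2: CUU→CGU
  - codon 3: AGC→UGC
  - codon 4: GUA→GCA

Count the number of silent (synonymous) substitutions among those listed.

Codon 1: GAG (Glu) → GUG (Val) — missense.
Codon 2: CUU (Leu) → CGU (Arg) — missense.
Codon 3: AGC (Ser) → UGC (Cys) — missense.
Codon 4: GUA (Val) → GCA (Ala) — missense.
Synonymous: 0 of 4.

0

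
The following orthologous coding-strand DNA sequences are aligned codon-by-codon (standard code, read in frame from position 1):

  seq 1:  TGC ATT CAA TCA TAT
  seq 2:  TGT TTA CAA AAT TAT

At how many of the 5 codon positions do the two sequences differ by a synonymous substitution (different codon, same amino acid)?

1

Codon 1: TGC Cys / TGT Cys — synonymous.
Codon 2: ATT Ile / TTA Leu — nonsynonymous.
Codon 3: CAA Gln / CAA Gln — identical.
Codon 4: TCA Ser / AAT Asn — nonsynonymous.
Codon 5: TAT Tyr / TAT Tyr — identical.
Synonymous differences: 1.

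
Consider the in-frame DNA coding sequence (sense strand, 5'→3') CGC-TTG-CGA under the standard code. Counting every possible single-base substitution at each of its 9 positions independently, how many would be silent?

Codon 1 (CGC, Arg): 3 synonymous substitutions.
Codon 2 (TTG, Leu): 2 synonymous substitutions.
Codon 3 (CGA, Arg): 4 synonymous substitutions.
Total: 3 + 2 + 4 = 9.

9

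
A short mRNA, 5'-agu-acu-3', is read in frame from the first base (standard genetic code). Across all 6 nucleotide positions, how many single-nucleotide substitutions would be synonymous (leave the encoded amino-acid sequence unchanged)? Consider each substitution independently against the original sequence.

Codon 1 (AGU, Ser): 1 synonymous substitution.
Codon 2 (ACU, Thr): 3 synonymous substitutions.
Total: 1 + 3 = 4.

4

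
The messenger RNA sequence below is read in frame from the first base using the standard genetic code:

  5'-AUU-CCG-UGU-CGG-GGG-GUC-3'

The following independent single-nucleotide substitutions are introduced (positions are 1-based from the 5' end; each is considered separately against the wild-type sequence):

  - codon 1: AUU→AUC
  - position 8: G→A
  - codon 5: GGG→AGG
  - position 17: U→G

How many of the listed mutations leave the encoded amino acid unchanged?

1

Codon 1: AUU (Ile) → AUC (Ile) — synonymous.
Codon 3: UGU (Cys) → UAU (Tyr) — missense.
Codon 5: GGG (Gly) → AGG (Arg) — missense.
Codon 6: GUC (Val) → GGC (Gly) — missense.
Synonymous: 1 of 4.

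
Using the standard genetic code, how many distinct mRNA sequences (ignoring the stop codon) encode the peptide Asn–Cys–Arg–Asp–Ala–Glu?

384

Asn: 2 codons.
Cys: 2 codons.
Arg: 6 codons.
Asp: 2 codons.
Ala: 4 codons.
Glu: 2 codons.
2 × 2 × 6 × 2 × 4 × 2 = 384.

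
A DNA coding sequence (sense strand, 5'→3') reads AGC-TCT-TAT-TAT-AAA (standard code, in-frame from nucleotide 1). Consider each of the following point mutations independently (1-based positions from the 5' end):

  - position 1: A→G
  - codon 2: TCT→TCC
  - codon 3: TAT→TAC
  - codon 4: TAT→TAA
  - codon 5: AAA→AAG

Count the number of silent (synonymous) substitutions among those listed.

Codon 1: AGC (Ser) → GGC (Gly) — missense.
Codon 2: TCT (Ser) → TCC (Ser) — synonymous.
Codon 3: TAT (Tyr) → TAC (Tyr) — synonymous.
Codon 4: TAT (Tyr) → TAA (Stop) — nonsense.
Codon 5: AAA (Lys) → AAG (Lys) — synonymous.
Synonymous: 3 of 5.

3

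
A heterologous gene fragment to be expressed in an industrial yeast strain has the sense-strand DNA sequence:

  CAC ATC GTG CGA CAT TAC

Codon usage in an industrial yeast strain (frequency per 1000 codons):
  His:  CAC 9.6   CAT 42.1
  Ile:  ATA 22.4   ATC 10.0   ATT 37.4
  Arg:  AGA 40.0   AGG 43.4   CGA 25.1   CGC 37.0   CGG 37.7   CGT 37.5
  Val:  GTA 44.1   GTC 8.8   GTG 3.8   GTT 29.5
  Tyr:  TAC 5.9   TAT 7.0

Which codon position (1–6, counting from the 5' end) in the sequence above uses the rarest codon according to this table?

3

Codon 1 CAC (His): 9.6 per 1000.
Codon 2 ATC (Ile): 10.0 per 1000.
Codon 3 GTG (Val): 3.8 per 1000.
Codon 4 CGA (Arg): 25.1 per 1000.
Codon 5 CAT (His): 42.1 per 1000.
Codon 6 TAC (Tyr): 5.9 per 1000.
Lowest frequency is 3.8 at codon 3.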